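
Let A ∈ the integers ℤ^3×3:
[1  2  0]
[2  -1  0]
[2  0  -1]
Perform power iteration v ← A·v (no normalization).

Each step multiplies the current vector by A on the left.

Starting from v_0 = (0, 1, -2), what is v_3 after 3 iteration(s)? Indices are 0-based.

v_3 = (10, -5, -2)

v_0 = (0, 1, -2).
v_1 = A·v_0 = (2, -1, 2).
v_2 = A·v_1 = (0, 5, 2).
v_3 = A·v_2 = (10, -5, -2).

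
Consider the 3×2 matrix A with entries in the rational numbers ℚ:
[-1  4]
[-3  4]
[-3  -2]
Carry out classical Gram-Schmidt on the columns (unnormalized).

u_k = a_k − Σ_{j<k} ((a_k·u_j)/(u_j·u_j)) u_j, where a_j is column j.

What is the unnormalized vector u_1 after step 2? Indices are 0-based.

Step 1: u_0 = a_0 = (-1, -3, -3).
Step 2: u_1 = a_1 − (-10/19)·u_0 = (66/19, 46/19, -68/19).

u_1 = (66/19, 46/19, -68/19)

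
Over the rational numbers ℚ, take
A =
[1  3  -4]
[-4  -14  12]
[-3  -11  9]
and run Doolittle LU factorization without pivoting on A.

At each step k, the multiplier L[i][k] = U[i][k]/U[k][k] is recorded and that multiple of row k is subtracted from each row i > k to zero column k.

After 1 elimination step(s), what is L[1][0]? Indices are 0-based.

L[1][0] = -4

k=0: U[0][0]=1
  eliminate (1,0): mult=-4, new row 1: (0, -2, -4); set L[1][0]=-4
  eliminate (2,0): mult=-3, new row 2: (0, -2, -3); set L[2][0]=-3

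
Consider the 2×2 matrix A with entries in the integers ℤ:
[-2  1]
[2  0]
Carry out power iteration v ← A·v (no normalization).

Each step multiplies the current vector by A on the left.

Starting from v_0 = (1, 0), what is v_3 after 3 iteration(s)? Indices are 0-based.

v_3 = (-16, 12)

v_0 = (1, 0).
v_1 = A·v_0 = (-2, 2).
v_2 = A·v_1 = (6, -4).
v_3 = A·v_2 = (-16, 12).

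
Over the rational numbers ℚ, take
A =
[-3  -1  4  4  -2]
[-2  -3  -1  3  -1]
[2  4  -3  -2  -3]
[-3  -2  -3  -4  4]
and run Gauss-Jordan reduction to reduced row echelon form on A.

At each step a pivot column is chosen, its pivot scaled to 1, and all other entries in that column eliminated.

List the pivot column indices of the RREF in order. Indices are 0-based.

step 1: normalize row 0 (÷-3) = (1, 1/3, -4/3, -4/3, 2/3)
  row 1: subtract -2×row0 = (0, -7/3, -11/3, 1/3, 1/3)
  row 2: subtract 2×row0 = (0, 10/3, -1/3, 2/3, -13/3)
  row 3: subtract -3×row0 = (0, -1, -7, -8, 6)
step 2: normalize row 1 (÷-7/3) = (0, 1, 11/7, -1/7, -1/7)
  row 0: subtract 1/3×row1 = (1, 0, -13/7, -9/7, 5/7)
  row 2: subtract 10/3×row1 = (0, 0, -39/7, 8/7, -27/7)
  row 3: subtract -1×row1 = (0, 0, -38/7, -57/7, 41/7)
step 3: normalize row 2 (÷-39/7) = (0, 0, 1, -8/39, 9/13)
  row 0: subtract -13/7×row2 = (1, 0, 0, -5/3, 2)
  row 1: subtract 11/7×row2 = (0, 1, 0, 7/39, -16/13)
  row 3: subtract -38/7×row2 = (0, 0, 0, -361/39, 125/13)
step 4: normalize row 3 (÷-361/39) = (0, 0, 0, 1, -375/361)
  row 0: subtract -5/3×row3 = (1, 0, 0, 0, 97/361)
  row 1: subtract 7/39×row3 = (0, 1, 0, 0, -377/361)
  row 2: subtract -8/39×row3 = (0, 0, 1, 0, 173/361)

pivot columns: 0, 1, 2, 3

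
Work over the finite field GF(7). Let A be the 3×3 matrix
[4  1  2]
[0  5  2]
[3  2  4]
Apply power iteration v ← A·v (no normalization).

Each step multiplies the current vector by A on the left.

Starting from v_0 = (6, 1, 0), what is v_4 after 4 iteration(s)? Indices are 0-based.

v_4 = (5, 6, 0)

v_0 = (6, 1, 0).
v_1 = A·v_0 = (4, 5, 6).
v_2 = A·v_1 = (5, 2, 4).
v_3 = A·v_2 = (2, 4, 0).
v_4 = A·v_3 = (5, 6, 0).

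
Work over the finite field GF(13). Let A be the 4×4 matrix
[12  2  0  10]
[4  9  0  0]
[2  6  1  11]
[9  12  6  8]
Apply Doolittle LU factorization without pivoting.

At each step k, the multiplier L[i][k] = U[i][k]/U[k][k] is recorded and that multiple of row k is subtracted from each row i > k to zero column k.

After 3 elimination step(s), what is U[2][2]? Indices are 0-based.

k=0: U[0][0]=12
  eliminate (1,0): mult=9, new row 1: (0, 4, 0, 1); set L[1][0]=9
  eliminate (2,0): mult=11, new row 2: (0, 10, 1, 5); set L[2][0]=11
  eliminate (3,0): mult=4, new row 3: (0, 4, 6, 7); set L[3][0]=4
k=1: U[1][1]=4
  eliminate (2,1): mult=9, new row 2: (0, 0, 1, 9); set L[2][1]=9
  eliminate (3,1): mult=1, new row 3: (0, 0, 6, 6); set L[3][1]=1
k=2: U[2][2]=1
  eliminate (3,2): mult=6, new row 3: (0, 0, 0, 4); set L[3][2]=6

U[2][2] = 1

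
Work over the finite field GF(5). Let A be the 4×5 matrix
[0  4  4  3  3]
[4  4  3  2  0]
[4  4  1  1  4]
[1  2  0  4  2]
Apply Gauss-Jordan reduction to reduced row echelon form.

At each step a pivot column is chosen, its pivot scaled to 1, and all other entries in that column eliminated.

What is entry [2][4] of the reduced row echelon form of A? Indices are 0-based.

pivot(0,0): swap R0↔R1
pivot(0,0)=4: scale R0 → (1, 1, 2, 3, 0)
  clear (2,0): R2 −= (4)R0 → (0, 0, 3, 4, 4)
  clear (3,0): R3 −= (1)R0 → (0, 1, 3, 1, 2)
pivot(1,1)=4: scale R1 → (0, 1, 1, 2, 2)
  clear (0,1): R0 −= (1)R1 → (1, 0, 1, 1, 3)
  clear (3,1): R3 −= (1)R1 → (0, 0, 2, 4, 0)
pivot(2,2)=3: scale R2 → (0, 0, 1, 3, 3)
  clear (0,2): R0 −= (1)R2 → (1, 0, 0, 3, 0)
  clear (1,2): R1 −= (1)R2 → (0, 1, 0, 4, 4)
  clear (3,2): R3 −= (2)R2 → (0, 0, 0, 3, 4)
pivot(3,3)=3: scale R3 → (0, 0, 0, 1, 3)
  clear (0,3): R0 −= (3)R3 → (1, 0, 0, 0, 1)
  clear (1,3): R1 −= (4)R3 → (0, 1, 0, 0, 2)
  clear (2,3): R2 −= (3)R3 → (0, 0, 1, 0, 4)

M[2][4] = 4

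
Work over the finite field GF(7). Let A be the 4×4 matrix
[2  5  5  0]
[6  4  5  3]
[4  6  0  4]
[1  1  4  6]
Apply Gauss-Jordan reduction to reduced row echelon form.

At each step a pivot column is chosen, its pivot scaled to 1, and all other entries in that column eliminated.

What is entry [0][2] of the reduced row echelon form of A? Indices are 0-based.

M[0][2] = 5

step 1: normalize row 0 (÷2) = (1, 6, 6, 0)
  row 1: subtract 6×row0 = (0, 3, 4, 3)
  row 2: subtract 4×row0 = (0, 3, 4, 4)
  row 3: subtract 1×row0 = (0, 2, 5, 6)
step 2: normalize row 1 (÷3) = (0, 1, 6, 1)
  row 0: subtract 6×row1 = (1, 0, 5, 1)
  row 2: subtract 3×row1 = (0, 0, 0, 1)
  row 3: subtract 2×row1 = (0, 0, 0, 4)
skip col 2 (zero from row 2)
step 3: normalize row 2 (÷1) = (0, 0, 0, 1)
  row 0: subtract 1×row2 = (1, 0, 5, 0)
  row 1: subtract 1×row2 = (0, 1, 6, 0)
  row 3: subtract 4×row2 = (0, 0, 0, 0)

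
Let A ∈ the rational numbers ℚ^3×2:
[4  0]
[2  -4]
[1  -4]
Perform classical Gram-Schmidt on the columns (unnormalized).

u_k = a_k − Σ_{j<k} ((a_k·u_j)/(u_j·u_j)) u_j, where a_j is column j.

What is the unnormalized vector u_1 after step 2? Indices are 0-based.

u_1 = (16/7, -20/7, -24/7)

Step 1: u_0 = a_0 = (4, 2, 1).
Step 2: u_1 = a_1 − (-4/7)·u_0 = (16/7, -20/7, -24/7).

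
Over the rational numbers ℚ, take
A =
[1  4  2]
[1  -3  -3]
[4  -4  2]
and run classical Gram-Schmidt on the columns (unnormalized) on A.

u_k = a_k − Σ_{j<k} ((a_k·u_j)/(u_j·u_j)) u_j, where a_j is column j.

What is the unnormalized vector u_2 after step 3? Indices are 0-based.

u_2 = (-464/513, -1160/513, 406/513)

Step 1: u_0 = a_0 = (1, 1, 4).
Step 2: u_1 = a_1 − (-5/6)·u_0 = (29/6, -13/6, -2/3).
Step 3: u_2 = a_2 − (7/18)·u_0 − (89/171)·u_1 = (-464/513, -1160/513, 406/513).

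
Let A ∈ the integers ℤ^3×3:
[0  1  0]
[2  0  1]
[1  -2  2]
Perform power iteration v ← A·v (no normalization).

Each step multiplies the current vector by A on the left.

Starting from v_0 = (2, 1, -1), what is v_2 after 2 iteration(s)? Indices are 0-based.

v_2 = (3, 0, -9)

v_0 = (2, 1, -1).
v_1 = A·v_0 = (1, 3, -2).
v_2 = A·v_1 = (3, 0, -9).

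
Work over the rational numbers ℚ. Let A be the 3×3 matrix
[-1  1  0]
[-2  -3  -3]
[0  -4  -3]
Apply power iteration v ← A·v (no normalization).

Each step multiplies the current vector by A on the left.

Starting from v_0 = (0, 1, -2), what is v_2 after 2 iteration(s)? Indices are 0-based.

v_2 = (2, -17, -18)

v_0 = (0, 1, -2).
v_1 = A·v_0 = (1, 3, 2).
v_2 = A·v_1 = (2, -17, -18).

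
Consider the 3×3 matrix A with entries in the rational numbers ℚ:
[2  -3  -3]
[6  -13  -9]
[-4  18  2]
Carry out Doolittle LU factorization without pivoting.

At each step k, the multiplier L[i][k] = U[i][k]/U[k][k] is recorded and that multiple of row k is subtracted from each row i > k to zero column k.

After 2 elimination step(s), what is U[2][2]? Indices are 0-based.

U[2][2] = -4

[col 0] pivot 2
  R1 -= 3*R0 → (0, -4, 0)  (L[1][0] := 3)
  R2 -= -2*R0 → (0, 12, -4)  (L[2][0] := -2)
[col 1] pivot -4
  R2 -= -3*R1 → (0, 0, -4)  (L[2][1] := -3)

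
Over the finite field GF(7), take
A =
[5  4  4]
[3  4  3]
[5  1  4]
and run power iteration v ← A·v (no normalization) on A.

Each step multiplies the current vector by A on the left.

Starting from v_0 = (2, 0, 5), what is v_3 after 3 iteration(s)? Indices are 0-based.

v_0 = (2, 0, 5).
v_1 = A·v_0 = (2, 0, 2).
v_2 = A·v_1 = (4, 5, 4).
v_3 = A·v_2 = (0, 2, 6).

v_3 = (0, 2, 6)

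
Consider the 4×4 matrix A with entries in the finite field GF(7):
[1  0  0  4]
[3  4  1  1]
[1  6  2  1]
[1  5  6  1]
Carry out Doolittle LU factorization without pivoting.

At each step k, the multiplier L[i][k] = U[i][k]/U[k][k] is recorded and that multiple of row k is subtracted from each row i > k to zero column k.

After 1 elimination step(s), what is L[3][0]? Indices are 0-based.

L[3][0] = 1

Step 1: pivot at (0,0) is 1.
  row1 ← row1 − (3)·row0  ⇒  L[1][0]=3, U row1=(0, 4, 1, 3)
  row2 ← row2 − (1)·row0  ⇒  L[2][0]=1, U row2=(0, 6, 2, 4)
  row3 ← row3 − (1)·row0  ⇒  L[3][0]=1, U row3=(0, 5, 6, 4)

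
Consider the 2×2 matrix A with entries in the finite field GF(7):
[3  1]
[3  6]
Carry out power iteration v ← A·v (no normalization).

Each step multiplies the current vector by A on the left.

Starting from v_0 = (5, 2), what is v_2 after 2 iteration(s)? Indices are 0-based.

v_2 = (1, 3)

v_0 = (5, 2).
v_1 = A·v_0 = (3, 6).
v_2 = A·v_1 = (1, 3).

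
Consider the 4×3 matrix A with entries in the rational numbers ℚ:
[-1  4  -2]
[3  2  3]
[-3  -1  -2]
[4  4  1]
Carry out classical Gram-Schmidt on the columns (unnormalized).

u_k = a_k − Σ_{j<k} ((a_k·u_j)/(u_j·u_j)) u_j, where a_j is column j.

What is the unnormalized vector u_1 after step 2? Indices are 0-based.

u_1 = (23/5, 1/5, 4/5, 8/5)

Step 1: u_0 = a_0 = (-1, 3, -3, 4).
Step 2: u_1 = a_1 − (3/5)·u_0 = (23/5, 1/5, 4/5, 8/5).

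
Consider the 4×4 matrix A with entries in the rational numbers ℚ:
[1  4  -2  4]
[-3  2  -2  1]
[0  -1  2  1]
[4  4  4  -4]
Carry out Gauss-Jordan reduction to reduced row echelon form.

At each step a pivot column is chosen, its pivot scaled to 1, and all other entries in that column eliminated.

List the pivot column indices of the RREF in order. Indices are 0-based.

step 1: normalize row 0 (÷1) = (1, 4, -2, 4)
  row 1: subtract -3×row0 = (0, 14, -8, 13)
  row 3: subtract 4×row0 = (0, -12, 12, -20)
step 2: normalize row 1 (÷14) = (0, 1, -4/7, 13/14)
  row 0: subtract 4×row1 = (1, 0, 2/7, 2/7)
  row 2: subtract -1×row1 = (0, 0, 10/7, 27/14)
  row 3: subtract -12×row1 = (0, 0, 36/7, -62/7)
step 3: normalize row 2 (÷10/7) = (0, 0, 1, 27/20)
  row 0: subtract 2/7×row2 = (1, 0, 0, -1/10)
  row 1: subtract -4/7×row2 = (0, 1, 0, 17/10)
  row 3: subtract 36/7×row2 = (0, 0, 0, -79/5)
step 4: normalize row 3 (÷-79/5) = (0, 0, 0, 1)
  row 0: subtract -1/10×row3 = (1, 0, 0, 0)
  row 1: subtract 17/10×row3 = (0, 1, 0, 0)
  row 2: subtract 27/20×row3 = (0, 0, 1, 0)

pivot columns: 0, 1, 2, 3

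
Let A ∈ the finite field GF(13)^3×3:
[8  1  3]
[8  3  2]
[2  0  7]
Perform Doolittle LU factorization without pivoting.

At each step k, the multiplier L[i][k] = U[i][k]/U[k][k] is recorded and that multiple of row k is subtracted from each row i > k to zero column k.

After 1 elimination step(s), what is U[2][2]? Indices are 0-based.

[col 0] pivot 8
  R1 -= 1*R0 → (0, 2, 12)  (L[1][0] := 1)
  R2 -= 10*R0 → (0, 3, 3)  (L[2][0] := 10)

U[2][2] = 3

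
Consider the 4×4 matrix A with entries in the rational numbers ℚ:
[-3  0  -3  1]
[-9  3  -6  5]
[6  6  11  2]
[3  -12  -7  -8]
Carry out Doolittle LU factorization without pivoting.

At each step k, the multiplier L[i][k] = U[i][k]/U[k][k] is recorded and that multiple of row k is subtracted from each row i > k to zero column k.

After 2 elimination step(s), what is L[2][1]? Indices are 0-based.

Step 1: pivot at (0,0) is -3.
  row1 ← row1 − (3)·row0  ⇒  L[1][0]=3, U row1=(0, 3, 3, 2)
  row2 ← row2 − (-2)·row0  ⇒  L[2][0]=-2, U row2=(0, 6, 5, 4)
  row3 ← row3 − (-1)·row0  ⇒  L[3][0]=-1, U row3=(0, -12, -10, -7)
Step 2: pivot at (1,1) is 3.
  row2 ← row2 − (2)·row1  ⇒  L[2][1]=2, U row2=(0, 0, -1, 0)
  row3 ← row3 − (-4)·row1  ⇒  L[3][1]=-4, U row3=(0, 0, 2, 1)

L[2][1] = 2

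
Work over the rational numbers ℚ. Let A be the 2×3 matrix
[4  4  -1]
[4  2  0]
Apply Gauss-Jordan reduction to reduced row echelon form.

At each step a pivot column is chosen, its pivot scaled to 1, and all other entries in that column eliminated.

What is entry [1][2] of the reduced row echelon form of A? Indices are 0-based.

[1] R0 /= 4  ⇒  (1, 1, -1/4)
     R1 -= 4·R0  ⇒  (0, -2, 1)
[2] R1 /= -2  ⇒  (0, 1, -1/2)
     R0 -= 1·R1  ⇒  (1, 0, 1/4)

M[1][2] = -1/2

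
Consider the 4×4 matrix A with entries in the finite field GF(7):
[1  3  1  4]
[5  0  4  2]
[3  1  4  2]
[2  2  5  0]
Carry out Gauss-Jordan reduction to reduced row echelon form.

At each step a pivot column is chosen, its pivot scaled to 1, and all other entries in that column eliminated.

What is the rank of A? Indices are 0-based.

rank = 4

[1] R0 /= 1  ⇒  (1, 3, 1, 4)
     R1 -= 5·R0  ⇒  (0, 6, 6, 3)
     R2 -= 3·R0  ⇒  (0, 6, 1, 4)
     R3 -= 2·R0  ⇒  (0, 3, 3, 6)
[2] R1 /= 6  ⇒  (0, 1, 1, 4)
     R0 -= 3·R1  ⇒  (1, 0, 5, 6)
     R2 -= 6·R1  ⇒  (0, 0, 2, 1)
     R3 -= 3·R1  ⇒  (0, 0, 0, 1)
[3] R2 /= 2  ⇒  (0, 0, 1, 4)
     R0 -= 5·R2  ⇒  (1, 0, 0, 0)
     R1 -= 1·R2  ⇒  (0, 1, 0, 0)
[4] R3 /= 1  ⇒  (0, 0, 0, 1)
     R2 -= 4·R3  ⇒  (0, 0, 1, 0)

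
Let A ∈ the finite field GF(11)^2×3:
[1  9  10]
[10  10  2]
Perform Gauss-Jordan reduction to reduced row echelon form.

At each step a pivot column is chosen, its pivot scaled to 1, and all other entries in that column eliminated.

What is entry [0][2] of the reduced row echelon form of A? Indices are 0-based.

step 1: normalize row 0 (÷1) = (1, 9, 10)
  row 1: subtract 10×row0 = (0, 8, 1)
step 2: normalize row 1 (÷8) = (0, 1, 7)
  row 0: subtract 9×row1 = (1, 0, 2)

M[0][2] = 2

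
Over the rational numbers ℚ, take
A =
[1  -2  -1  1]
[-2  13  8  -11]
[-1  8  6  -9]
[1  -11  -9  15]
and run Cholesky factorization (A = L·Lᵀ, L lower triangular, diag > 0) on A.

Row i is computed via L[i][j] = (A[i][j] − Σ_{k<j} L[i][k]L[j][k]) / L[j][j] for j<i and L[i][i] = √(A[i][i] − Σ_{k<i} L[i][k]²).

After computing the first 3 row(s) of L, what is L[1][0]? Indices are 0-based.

Step 1: L[0][0] = √(1) = 1.
  L[1][0] = (-2) / L[0][0] = -2.
Step 2: L[1][1] = √(9) = 3.
  L[2][0] = (-1) / L[0][0] = -1.
  L[2][1] = (6) / L[1][1] = 2.
Step 3: L[2][2] = √(1) = 1.

L[1][0] = -2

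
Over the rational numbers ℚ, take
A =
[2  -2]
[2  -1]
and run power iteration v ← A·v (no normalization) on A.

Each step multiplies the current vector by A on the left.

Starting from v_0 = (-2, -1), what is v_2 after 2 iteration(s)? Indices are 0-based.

v_0 = (-2, -1).
v_1 = A·v_0 = (-2, -3).
v_2 = A·v_1 = (2, -1).

v_2 = (2, -1)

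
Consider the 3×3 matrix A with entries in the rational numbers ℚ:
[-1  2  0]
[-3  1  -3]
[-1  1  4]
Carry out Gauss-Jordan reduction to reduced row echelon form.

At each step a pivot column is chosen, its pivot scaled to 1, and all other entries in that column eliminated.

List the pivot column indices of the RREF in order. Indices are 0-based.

step 1: normalize row 0 (÷-1) = (1, -2, 0)
  row 1: subtract -3×row0 = (0, -5, -3)
  row 2: subtract -1×row0 = (0, -1, 4)
step 2: normalize row 1 (÷-5) = (0, 1, 3/5)
  row 0: subtract -2×row1 = (1, 0, 6/5)
  row 2: subtract -1×row1 = (0, 0, 23/5)
step 3: normalize row 2 (÷23/5) = (0, 0, 1)
  row 0: subtract 6/5×row2 = (1, 0, 0)
  row 1: subtract 3/5×row2 = (0, 1, 0)

pivot columns: 0, 1, 2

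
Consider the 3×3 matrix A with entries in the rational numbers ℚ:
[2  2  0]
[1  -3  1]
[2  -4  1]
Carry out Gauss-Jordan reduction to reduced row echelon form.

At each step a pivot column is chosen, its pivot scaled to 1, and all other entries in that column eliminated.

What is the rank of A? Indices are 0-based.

pivot(0,0)=2: scale R0 → (1, 1, 0)
  clear (1,0): R1 −= (1)R0 → (0, -4, 1)
  clear (2,0): R2 −= (2)R0 → (0, -6, 1)
pivot(1,1)=-4: scale R1 → (0, 1, -1/4)
  clear (0,1): R0 −= (1)R1 → (1, 0, 1/4)
  clear (2,1): R2 −= (-6)R1 → (0, 0, -1/2)
pivot(2,2)=-1/2: scale R2 → (0, 0, 1)
  clear (0,2): R0 −= (1/4)R2 → (1, 0, 0)
  clear (1,2): R1 −= (-1/4)R2 → (0, 1, 0)

rank = 3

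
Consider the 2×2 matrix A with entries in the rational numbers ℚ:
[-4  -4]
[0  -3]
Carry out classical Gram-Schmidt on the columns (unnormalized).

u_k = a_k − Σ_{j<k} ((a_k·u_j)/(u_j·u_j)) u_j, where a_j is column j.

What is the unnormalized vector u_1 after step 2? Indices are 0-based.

Step 1: u_0 = a_0 = (-4, 0).
Step 2: u_1 = a_1 − (1)·u_0 = (0, -3).

u_1 = (0, -3)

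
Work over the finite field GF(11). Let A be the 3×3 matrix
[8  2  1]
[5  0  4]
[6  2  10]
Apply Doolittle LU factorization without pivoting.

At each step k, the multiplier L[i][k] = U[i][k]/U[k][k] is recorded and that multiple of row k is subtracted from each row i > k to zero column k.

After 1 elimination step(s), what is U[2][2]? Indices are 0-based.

k=0: U[0][0]=8
  eliminate (1,0): mult=2, new row 1: (0, 7, 2); set L[1][0]=2
  eliminate (2,0): mult=9, new row 2: (0, 6, 1); set L[2][0]=9

U[2][2] = 1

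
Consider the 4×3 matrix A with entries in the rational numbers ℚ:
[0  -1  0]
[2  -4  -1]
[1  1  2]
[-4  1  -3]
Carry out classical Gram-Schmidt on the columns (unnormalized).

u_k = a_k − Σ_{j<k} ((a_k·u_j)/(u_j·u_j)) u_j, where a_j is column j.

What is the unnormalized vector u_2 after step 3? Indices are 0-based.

u_2 = (195/278, -10/139, 50/139, 15/278)

Step 1: u_0 = a_0 = (0, 2, 1, -4).
Step 2: u_1 = a_1 − (-11/21)·u_0 = (-1, -62/21, 32/21, -23/21).
Step 3: u_2 = a_2 − (4/7)·u_0 − (195/278)·u_1 = (195/278, -10/139, 50/139, 15/278).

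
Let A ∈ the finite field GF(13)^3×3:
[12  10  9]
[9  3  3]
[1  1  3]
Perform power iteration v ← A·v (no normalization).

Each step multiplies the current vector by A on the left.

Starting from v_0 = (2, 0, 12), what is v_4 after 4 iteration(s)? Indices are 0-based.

v_0 = (2, 0, 12).
v_1 = A·v_0 = (2, 2, 12).
v_2 = A·v_1 = (9, 8, 1).
v_3 = A·v_2 = (2, 4, 7).
v_4 = A·v_3 = (10, 12, 1).

v_4 = (10, 12, 1)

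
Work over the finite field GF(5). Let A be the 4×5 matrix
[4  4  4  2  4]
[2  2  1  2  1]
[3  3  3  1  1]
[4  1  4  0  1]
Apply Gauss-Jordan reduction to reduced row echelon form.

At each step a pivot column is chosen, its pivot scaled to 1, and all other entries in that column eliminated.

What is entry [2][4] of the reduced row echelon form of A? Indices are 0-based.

M[2][4] = 0

step 1: normalize row 0 (÷4) = (1, 1, 1, 3, 1)
  row 1: subtract 2×row0 = (0, 0, 4, 1, 4)
  row 2: subtract 3×row0 = (0, 0, 0, 2, 3)
  row 3: subtract 4×row0 = (0, 2, 0, 3, 2)
step 2: exchange rows 1,3
step 2: normalize row 1 (÷2) = (0, 1, 0, 4, 1)
  row 0: subtract 1×row1 = (1, 0, 1, 4, 0)
step 3: exchange rows 2,3
step 3: normalize row 2 (÷4) = (0, 0, 1, 4, 1)
  row 0: subtract 1×row2 = (1, 0, 0, 0, 4)
step 4: normalize row 3 (÷2) = (0, 0, 0, 1, 4)
  row 1: subtract 4×row3 = (0, 1, 0, 0, 0)
  row 2: subtract 4×row3 = (0, 0, 1, 0, 0)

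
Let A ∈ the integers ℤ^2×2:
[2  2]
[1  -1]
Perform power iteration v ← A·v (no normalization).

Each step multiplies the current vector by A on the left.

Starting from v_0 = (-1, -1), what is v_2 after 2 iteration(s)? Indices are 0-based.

v_0 = (-1, -1).
v_1 = A·v_0 = (-4, 0).
v_2 = A·v_1 = (-8, -4).

v_2 = (-8, -4)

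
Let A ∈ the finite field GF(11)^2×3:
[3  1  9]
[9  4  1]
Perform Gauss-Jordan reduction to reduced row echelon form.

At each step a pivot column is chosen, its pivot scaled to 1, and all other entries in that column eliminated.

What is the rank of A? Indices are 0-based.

rank = 2

[1] R0 /= 3  ⇒  (1, 4, 3)
     R1 -= 9·R0  ⇒  (0, 1, 7)
[2] R1 /= 1  ⇒  (0, 1, 7)
     R0 -= 4·R1  ⇒  (1, 0, 8)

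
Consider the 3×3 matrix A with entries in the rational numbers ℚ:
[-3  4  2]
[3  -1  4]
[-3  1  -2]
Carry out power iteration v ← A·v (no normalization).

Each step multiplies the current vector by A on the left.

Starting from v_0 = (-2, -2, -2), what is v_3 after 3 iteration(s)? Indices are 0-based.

v_3 = (126, -108, 88)

v_0 = (-2, -2, -2).
v_1 = A·v_0 = (-6, -12, 8).
v_2 = A·v_1 = (-14, 26, -10).
v_3 = A·v_2 = (126, -108, 88).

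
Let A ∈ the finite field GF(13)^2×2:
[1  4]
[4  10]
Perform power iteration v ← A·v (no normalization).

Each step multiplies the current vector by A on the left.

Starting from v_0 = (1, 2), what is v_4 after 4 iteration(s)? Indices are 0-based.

v_4 = (6, 2)

v_0 = (1, 2).
v_1 = A·v_0 = (9, 11).
v_2 = A·v_1 = (1, 3).
v_3 = A·v_2 = (0, 8).
v_4 = A·v_3 = (6, 2).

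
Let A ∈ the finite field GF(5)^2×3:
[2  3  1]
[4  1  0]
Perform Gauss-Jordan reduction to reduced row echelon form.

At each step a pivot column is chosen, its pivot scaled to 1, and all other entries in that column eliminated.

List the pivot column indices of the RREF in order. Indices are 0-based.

step 1: normalize row 0 (÷2) = (1, 4, 3)
  row 1: subtract 4×row0 = (0, 0, 3)
skip col 1 (zero from row 1)
step 2: normalize row 1 (÷3) = (0, 0, 1)
  row 0: subtract 3×row1 = (1, 4, 0)

pivot columns: 0, 2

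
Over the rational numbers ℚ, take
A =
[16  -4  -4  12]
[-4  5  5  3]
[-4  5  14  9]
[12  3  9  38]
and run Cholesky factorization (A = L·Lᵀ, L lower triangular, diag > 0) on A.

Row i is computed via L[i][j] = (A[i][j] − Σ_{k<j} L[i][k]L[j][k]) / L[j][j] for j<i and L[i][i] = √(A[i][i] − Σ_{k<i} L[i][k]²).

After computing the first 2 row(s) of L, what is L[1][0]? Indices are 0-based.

Step 1: L[0][0] = √(16) = 4.
  L[1][0] = (-4) / L[0][0] = -1.
Step 2: L[1][1] = √(4) = 2.

L[1][0] = -1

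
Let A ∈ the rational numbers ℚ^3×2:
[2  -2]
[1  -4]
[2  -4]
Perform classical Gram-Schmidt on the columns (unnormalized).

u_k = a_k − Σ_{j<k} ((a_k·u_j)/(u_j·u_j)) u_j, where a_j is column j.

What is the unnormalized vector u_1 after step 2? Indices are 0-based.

Step 1: u_0 = a_0 = (2, 1, 2).
Step 2: u_1 = a_1 − (-16/9)·u_0 = (14/9, -20/9, -4/9).

u_1 = (14/9, -20/9, -4/9)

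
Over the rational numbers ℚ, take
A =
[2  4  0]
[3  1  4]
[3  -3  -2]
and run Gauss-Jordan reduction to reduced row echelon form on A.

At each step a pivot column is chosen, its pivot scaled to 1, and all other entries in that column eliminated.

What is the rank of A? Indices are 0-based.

pivot(0,0)=2: scale R0 → (1, 2, 0)
  clear (1,0): R1 −= (3)R0 → (0, -5, 4)
  clear (2,0): R2 −= (3)R0 → (0, -9, -2)
pivot(1,1)=-5: scale R1 → (0, 1, -4/5)
  clear (0,1): R0 −= (2)R1 → (1, 0, 8/5)
  clear (2,1): R2 −= (-9)R1 → (0, 0, -46/5)
pivot(2,2)=-46/5: scale R2 → (0, 0, 1)
  clear (0,2): R0 −= (8/5)R2 → (1, 0, 0)
  clear (1,2): R1 −= (-4/5)R2 → (0, 1, 0)

rank = 3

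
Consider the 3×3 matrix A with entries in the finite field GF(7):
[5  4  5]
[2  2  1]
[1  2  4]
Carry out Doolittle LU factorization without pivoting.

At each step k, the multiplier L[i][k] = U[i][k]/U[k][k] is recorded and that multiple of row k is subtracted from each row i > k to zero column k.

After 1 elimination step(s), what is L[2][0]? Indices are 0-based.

Step 1: pivot at (0,0) is 5.
  row1 ← row1 − (6)·row0  ⇒  L[1][0]=6, U row1=(0, 6, 6)
  row2 ← row2 − (3)·row0  ⇒  L[2][0]=3, U row2=(0, 4, 3)

L[2][0] = 3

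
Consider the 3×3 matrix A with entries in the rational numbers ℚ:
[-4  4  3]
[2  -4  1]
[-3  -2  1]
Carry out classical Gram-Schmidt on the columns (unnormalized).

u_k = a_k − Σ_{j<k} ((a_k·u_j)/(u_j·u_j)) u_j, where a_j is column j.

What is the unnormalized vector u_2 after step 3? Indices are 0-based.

u_2 = (4/3, 5/3, -2/3)

Step 1: u_0 = a_0 = (-4, 2, -3).
Step 2: u_1 = a_1 − (-18/29)·u_0 = (44/29, -80/29, -112/29).
Step 3: u_2 = a_2 − (-13/29)·u_0 − (-1/12)·u_1 = (4/3, 5/3, -2/3).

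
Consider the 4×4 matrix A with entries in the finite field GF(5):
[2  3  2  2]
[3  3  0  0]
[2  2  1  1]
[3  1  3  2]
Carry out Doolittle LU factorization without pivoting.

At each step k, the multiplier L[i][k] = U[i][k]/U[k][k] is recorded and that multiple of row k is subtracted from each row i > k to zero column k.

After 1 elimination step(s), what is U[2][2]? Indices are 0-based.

Step 1: pivot at (0,0) is 2.
  row1 ← row1 − (4)·row0  ⇒  L[1][0]=4, U row1=(0, 1, 2, 2)
  row2 ← row2 − (1)·row0  ⇒  L[2][0]=1, U row2=(0, 4, 4, 4)
  row3 ← row3 − (4)·row0  ⇒  L[3][0]=4, U row3=(0, 4, 0, 4)

U[2][2] = 4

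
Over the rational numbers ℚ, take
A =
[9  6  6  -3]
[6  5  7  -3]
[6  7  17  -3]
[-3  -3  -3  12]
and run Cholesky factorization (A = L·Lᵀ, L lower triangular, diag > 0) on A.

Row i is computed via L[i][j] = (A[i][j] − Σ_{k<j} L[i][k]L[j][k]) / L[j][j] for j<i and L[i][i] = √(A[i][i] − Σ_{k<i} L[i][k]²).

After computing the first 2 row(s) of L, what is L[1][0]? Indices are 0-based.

L[1][0] = 2

Step 1: L[0][0] = √(9) = 3.
  L[1][0] = (6) / L[0][0] = 2.
Step 2: L[1][1] = √(1) = 1.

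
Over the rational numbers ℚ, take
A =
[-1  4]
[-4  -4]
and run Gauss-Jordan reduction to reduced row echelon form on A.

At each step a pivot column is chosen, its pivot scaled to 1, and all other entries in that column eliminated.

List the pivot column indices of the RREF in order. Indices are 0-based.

[1] R0 /= -1  ⇒  (1, -4)
     R1 -= -4·R0  ⇒  (0, -20)
[2] R1 /= -20  ⇒  (0, 1)
     R0 -= -4·R1  ⇒  (1, 0)

pivot columns: 0, 1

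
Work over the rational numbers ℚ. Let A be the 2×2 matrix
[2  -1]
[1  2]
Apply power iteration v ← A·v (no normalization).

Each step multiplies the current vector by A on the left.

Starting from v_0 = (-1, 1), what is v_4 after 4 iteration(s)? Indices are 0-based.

v_0 = (-1, 1).
v_1 = A·v_0 = (-3, 1).
v_2 = A·v_1 = (-7, -1).
v_3 = A·v_2 = (-13, -9).
v_4 = A·v_3 = (-17, -31).

v_4 = (-17, -31)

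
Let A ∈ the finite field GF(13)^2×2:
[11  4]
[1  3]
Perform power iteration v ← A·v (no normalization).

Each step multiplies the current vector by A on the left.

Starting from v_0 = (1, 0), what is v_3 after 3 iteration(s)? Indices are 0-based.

v_0 = (1, 0).
v_1 = A·v_0 = (11, 1).
v_2 = A·v_1 = (8, 1).
v_3 = A·v_2 = (1, 11).

v_3 = (1, 11)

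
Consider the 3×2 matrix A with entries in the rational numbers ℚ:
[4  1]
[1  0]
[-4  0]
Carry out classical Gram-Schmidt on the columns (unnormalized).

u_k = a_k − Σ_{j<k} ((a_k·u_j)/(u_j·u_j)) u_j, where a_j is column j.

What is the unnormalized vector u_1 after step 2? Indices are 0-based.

u_1 = (17/33, -4/33, 16/33)

Step 1: u_0 = a_0 = (4, 1, -4).
Step 2: u_1 = a_1 − (4/33)·u_0 = (17/33, -4/33, 16/33).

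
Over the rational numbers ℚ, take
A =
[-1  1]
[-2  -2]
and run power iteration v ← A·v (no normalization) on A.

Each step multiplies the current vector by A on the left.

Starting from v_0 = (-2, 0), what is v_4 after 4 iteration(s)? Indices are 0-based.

v_0 = (-2, 0).
v_1 = A·v_0 = (2, 4).
v_2 = A·v_1 = (2, -12).
v_3 = A·v_2 = (-14, 20).
v_4 = A·v_3 = (34, -12).

v_4 = (34, -12)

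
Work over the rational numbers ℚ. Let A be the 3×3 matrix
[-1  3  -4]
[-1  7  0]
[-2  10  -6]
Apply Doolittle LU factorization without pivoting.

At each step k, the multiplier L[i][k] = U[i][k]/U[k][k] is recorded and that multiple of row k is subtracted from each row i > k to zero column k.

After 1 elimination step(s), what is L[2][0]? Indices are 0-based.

Step 1: pivot at (0,0) is -1.
  row1 ← row1 − (1)·row0  ⇒  L[1][0]=1, U row1=(0, 4, 4)
  row2 ← row2 − (2)·row0  ⇒  L[2][0]=2, U row2=(0, 4, 2)

L[2][0] = 2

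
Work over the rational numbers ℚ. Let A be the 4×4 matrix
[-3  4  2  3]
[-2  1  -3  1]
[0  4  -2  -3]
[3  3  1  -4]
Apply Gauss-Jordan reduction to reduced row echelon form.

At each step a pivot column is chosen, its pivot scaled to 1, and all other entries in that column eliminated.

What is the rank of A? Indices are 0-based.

pivot(0,0)=-3: scale R0 → (1, -4/3, -2/3, -1)
  clear (1,0): R1 −= (-2)R0 → (0, -5/3, -13/3, -1)
  clear (3,0): R3 −= (3)R0 → (0, 7, 3, -1)
pivot(1,1)=-5/3: scale R1 → (0, 1, 13/5, 3/5)
  clear (0,1): R0 −= (-4/3)R1 → (1, 0, 14/5, -1/5)
  clear (2,1): R2 −= (4)R1 → (0, 0, -62/5, -27/5)
  clear (3,1): R3 −= (7)R1 → (0, 0, -76/5, -26/5)
pivot(2,2)=-62/5: scale R2 → (0, 0, 1, 27/62)
  clear (0,2): R0 −= (14/5)R2 → (1, 0, 0, -44/31)
  clear (1,2): R1 −= (13/5)R2 → (0, 1, 0, -33/62)
  clear (3,2): R3 −= (-76/5)R2 → (0, 0, 0, 44/31)
pivot(3,3)=44/31: scale R3 → (0, 0, 0, 1)
  clear (0,3): R0 −= (-44/31)R3 → (1, 0, 0, 0)
  clear (1,3): R1 −= (-33/62)R3 → (0, 1, 0, 0)
  clear (2,3): R2 −= (27/62)R3 → (0, 0, 1, 0)

rank = 4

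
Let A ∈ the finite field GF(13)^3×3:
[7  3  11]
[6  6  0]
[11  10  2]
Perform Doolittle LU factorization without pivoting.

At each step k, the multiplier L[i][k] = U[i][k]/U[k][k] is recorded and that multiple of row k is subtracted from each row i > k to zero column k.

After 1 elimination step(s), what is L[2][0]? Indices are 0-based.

Step 1: pivot at (0,0) is 7.
  row1 ← row1 − (12)·row0  ⇒  L[1][0]=12, U row1=(0, 9, 11)
  row2 ← row2 − (9)·row0  ⇒  L[2][0]=9, U row2=(0, 9, 7)

L[2][0] = 9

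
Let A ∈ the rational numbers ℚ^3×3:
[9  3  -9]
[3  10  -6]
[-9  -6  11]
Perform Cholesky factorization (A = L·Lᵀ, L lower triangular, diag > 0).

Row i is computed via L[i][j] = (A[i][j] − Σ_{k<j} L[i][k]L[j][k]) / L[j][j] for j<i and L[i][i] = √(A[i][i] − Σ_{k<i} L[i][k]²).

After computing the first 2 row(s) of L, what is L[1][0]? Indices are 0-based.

L[1][0] = 1

Step 1: L[0][0] = √(9) = 3.
  L[1][0] = (3) / L[0][0] = 1.
Step 2: L[1][1] = √(9) = 3.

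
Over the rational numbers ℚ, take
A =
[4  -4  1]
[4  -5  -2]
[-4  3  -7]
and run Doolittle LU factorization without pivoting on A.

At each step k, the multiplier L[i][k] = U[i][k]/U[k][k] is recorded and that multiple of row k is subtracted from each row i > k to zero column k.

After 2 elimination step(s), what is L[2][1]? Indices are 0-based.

L[2][1] = 1

[col 0] pivot 4
  R1 -= 1*R0 → (0, -1, -3)  (L[1][0] := 1)
  R2 -= -1*R0 → (0, -1, -6)  (L[2][0] := -1)
[col 1] pivot -1
  R2 -= 1*R1 → (0, 0, -3)  (L[2][1] := 1)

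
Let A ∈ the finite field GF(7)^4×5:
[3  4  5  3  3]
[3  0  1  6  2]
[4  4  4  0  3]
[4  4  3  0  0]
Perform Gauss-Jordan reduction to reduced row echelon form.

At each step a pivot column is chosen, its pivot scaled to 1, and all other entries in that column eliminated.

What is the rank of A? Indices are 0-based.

rank = 4

step 1: normalize row 0 (÷3) = (1, 6, 4, 1, 1)
  row 1: subtract 3×row0 = (0, 3, 3, 3, 6)
  row 2: subtract 4×row0 = (0, 1, 2, 3, 6)
  row 3: subtract 4×row0 = (0, 1, 1, 3, 3)
step 2: normalize row 1 (÷3) = (0, 1, 1, 1, 2)
  row 0: subtract 6×row1 = (1, 0, 5, 2, 3)
  row 2: subtract 1×row1 = (0, 0, 1, 2, 4)
  row 3: subtract 1×row1 = (0, 0, 0, 2, 1)
step 3: normalize row 2 (÷1) = (0, 0, 1, 2, 4)
  row 0: subtract 5×row2 = (1, 0, 0, 6, 4)
  row 1: subtract 1×row2 = (0, 1, 0, 6, 5)
step 4: normalize row 3 (÷2) = (0, 0, 0, 1, 4)
  row 0: subtract 6×row3 = (1, 0, 0, 0, 1)
  row 1: subtract 6×row3 = (0, 1, 0, 0, 2)
  row 2: subtract 2×row3 = (0, 0, 1, 0, 3)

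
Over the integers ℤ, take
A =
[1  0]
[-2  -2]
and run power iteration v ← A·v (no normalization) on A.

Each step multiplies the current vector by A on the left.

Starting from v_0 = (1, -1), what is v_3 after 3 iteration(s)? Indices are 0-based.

v_3 = (1, 2)

v_0 = (1, -1).
v_1 = A·v_0 = (1, 0).
v_2 = A·v_1 = (1, -2).
v_3 = A·v_2 = (1, 2).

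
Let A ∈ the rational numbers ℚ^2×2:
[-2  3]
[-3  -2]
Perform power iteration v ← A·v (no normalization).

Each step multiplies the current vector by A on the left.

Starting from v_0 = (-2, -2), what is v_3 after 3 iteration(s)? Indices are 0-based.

v_0 = (-2, -2).
v_1 = A·v_0 = (-2, 10).
v_2 = A·v_1 = (34, -14).
v_3 = A·v_2 = (-110, -74).

v_3 = (-110, -74)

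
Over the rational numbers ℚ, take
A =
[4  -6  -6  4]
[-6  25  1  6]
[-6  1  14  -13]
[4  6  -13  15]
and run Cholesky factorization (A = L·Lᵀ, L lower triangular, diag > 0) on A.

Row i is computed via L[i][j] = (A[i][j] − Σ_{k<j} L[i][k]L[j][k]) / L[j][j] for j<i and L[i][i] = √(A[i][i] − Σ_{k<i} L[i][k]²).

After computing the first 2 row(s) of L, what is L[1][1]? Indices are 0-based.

Step 1: L[0][0] = √(4) = 2.
  L[1][0] = (-6) / L[0][0] = -3.
Step 2: L[1][1] = √(16) = 4.

L[1][1] = 4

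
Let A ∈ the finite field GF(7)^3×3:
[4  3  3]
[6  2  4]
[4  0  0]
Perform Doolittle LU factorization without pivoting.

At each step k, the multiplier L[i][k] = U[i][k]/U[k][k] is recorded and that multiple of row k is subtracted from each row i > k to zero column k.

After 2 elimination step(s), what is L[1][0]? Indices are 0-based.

L[1][0] = 5

Step 1: pivot at (0,0) is 4.
  row1 ← row1 − (5)·row0  ⇒  L[1][0]=5, U row1=(0, 1, 3)
  row2 ← row2 − (1)·row0  ⇒  L[2][0]=1, U row2=(0, 4, 4)
Step 2: pivot at (1,1) is 1.
  row2 ← row2 − (4)·row1  ⇒  L[2][1]=4, U row2=(0, 0, 6)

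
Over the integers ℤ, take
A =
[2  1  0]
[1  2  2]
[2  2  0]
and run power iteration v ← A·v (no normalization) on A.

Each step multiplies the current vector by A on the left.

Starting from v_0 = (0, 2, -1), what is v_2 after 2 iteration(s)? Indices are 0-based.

v_0 = (0, 2, -1).
v_1 = A·v_0 = (2, 2, 4).
v_2 = A·v_1 = (6, 14, 8).

v_2 = (6, 14, 8)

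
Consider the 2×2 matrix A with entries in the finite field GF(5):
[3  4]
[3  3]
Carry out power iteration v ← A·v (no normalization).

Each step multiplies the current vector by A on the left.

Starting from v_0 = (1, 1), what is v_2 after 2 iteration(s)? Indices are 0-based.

v_0 = (1, 1).
v_1 = A·v_0 = (2, 1).
v_2 = A·v_1 = (0, 4).

v_2 = (0, 4)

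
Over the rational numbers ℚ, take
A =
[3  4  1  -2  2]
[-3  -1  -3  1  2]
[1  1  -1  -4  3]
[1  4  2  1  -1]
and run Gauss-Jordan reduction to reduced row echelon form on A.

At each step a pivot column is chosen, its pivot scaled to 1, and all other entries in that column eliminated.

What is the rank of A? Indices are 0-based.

step 1: normalize row 0 (÷3) = (1, 4/3, 1/3, -2/3, 2/3)
  row 1: subtract -3×row0 = (0, 3, -2, -1, 4)
  row 2: subtract 1×row0 = (0, -1/3, -4/3, -10/3, 7/3)
  row 3: subtract 1×row0 = (0, 8/3, 5/3, 5/3, -5/3)
step 2: normalize row 1 (÷3) = (0, 1, -2/3, -1/3, 4/3)
  row 0: subtract 4/3×row1 = (1, 0, 11/9, -2/9, -10/9)
  row 2: subtract -1/3×row1 = (0, 0, -14/9, -31/9, 25/9)
  row 3: subtract 8/3×row1 = (0, 0, 31/9, 23/9, -47/9)
step 3: normalize row 2 (÷-14/9) = (0, 0, 1, 31/14, -25/14)
  row 0: subtract 11/9×row2 = (1, 0, 0, -41/14, 15/14)
  row 1: subtract -2/3×row2 = (0, 1, 0, 8/7, 1/7)
  row 3: subtract 31/9×row2 = (0, 0, 0, -71/14, 13/14)
step 4: normalize row 3 (÷-71/14) = (0, 0, 0, 1, -13/71)
  row 0: subtract -41/14×row3 = (1, 0, 0, 0, 38/71)
  row 1: subtract 8/7×row3 = (0, 1, 0, 0, 25/71)
  row 2: subtract 31/14×row3 = (0, 0, 1, 0, -98/71)

rank = 4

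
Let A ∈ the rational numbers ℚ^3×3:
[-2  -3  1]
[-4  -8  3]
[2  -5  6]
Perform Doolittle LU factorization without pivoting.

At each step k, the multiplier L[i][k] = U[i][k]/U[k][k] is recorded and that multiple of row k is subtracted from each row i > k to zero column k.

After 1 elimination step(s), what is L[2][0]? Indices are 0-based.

L[2][0] = -1

k=0: U[0][0]=-2
  eliminate (1,0): mult=2, new row 1: (0, -2, 1); set L[1][0]=2
  eliminate (2,0): mult=-1, new row 2: (0, -8, 7); set L[2][0]=-1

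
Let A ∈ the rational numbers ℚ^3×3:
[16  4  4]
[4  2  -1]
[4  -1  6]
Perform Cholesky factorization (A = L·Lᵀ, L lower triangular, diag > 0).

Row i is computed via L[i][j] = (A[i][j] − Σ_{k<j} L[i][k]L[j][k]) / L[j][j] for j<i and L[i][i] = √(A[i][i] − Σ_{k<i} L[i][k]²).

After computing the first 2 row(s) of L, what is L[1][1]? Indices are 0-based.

Step 1: L[0][0] = √(16) = 4.
  L[1][0] = (4) / L[0][0] = 1.
Step 2: L[1][1] = √(1) = 1.

L[1][1] = 1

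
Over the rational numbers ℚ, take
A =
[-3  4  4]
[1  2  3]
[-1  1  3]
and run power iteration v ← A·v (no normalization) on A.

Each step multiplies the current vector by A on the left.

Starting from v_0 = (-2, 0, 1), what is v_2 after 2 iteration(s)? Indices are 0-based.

v_2 = (-6, 27, 6)

v_0 = (-2, 0, 1).
v_1 = A·v_0 = (10, 1, 5).
v_2 = A·v_1 = (-6, 27, 6).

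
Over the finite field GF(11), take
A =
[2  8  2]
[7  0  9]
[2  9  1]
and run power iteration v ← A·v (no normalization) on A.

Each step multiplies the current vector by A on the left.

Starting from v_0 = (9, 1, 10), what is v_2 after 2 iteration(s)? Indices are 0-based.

v_2 = (4, 6, 10)

v_0 = (9, 1, 10).
v_1 = A·v_0 = (2, 10, 4).
v_2 = A·v_1 = (4, 6, 10).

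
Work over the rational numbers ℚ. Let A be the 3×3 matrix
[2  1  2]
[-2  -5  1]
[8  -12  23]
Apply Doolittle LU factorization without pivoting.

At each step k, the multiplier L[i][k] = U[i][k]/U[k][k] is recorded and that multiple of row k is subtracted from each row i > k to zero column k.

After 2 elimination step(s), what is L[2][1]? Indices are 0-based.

L[2][1] = 4

k=0: U[0][0]=2
  eliminate (1,0): mult=-1, new row 1: (0, -4, 3); set L[1][0]=-1
  eliminate (2,0): mult=4, new row 2: (0, -16, 15); set L[2][0]=4
k=1: U[1][1]=-4
  eliminate (2,1): mult=4, new row 2: (0, 0, 3); set L[2][1]=4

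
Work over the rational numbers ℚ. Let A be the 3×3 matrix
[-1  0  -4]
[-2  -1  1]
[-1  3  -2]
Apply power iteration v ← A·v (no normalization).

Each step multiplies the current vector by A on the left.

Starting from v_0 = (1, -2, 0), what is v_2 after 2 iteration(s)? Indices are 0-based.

v_0 = (1, -2, 0).
v_1 = A·v_0 = (-1, 0, -7).
v_2 = A·v_1 = (29, -5, 15).

v_2 = (29, -5, 15)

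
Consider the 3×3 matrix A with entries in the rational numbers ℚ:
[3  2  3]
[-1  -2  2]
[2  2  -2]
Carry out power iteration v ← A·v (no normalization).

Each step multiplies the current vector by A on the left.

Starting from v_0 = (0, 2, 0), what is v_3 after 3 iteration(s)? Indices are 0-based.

v_0 = (0, 2, 0).
v_1 = A·v_0 = (4, -4, 4).
v_2 = A·v_1 = (16, 12, -8).
v_3 = A·v_2 = (48, -56, 72).

v_3 = (48, -56, 72)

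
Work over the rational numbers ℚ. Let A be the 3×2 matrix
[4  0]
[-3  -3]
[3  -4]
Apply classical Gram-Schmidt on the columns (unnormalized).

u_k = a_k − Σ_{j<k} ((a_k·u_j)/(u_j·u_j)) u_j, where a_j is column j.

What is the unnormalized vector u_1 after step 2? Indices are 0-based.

Step 1: u_0 = a_0 = (4, -3, 3).
Step 2: u_1 = a_1 − (-3/34)·u_0 = (6/17, -111/34, -127/34).

u_1 = (6/17, -111/34, -127/34)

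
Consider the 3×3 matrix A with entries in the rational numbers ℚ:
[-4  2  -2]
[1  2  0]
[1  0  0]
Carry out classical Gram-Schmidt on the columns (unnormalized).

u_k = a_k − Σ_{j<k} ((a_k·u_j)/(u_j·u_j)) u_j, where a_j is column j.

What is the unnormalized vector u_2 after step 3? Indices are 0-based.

Step 1: u_0 = a_0 = (-4, 1, 1).
Step 2: u_1 = a_1 − (-1/3)·u_0 = (2/3, 7/3, 1/3).
Step 3: u_2 = a_2 − (4/9)·u_0 − (-2/9)·u_1 = (-2/27, 2/27, -10/27).

u_2 = (-2/27, 2/27, -10/27)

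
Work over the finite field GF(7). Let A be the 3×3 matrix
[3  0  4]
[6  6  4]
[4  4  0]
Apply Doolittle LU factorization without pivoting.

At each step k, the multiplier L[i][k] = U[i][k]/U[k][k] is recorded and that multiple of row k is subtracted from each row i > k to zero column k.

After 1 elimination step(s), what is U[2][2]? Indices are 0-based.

k=0: U[0][0]=3
  eliminate (1,0): mult=2, new row 1: (0, 6, 3); set L[1][0]=2
  eliminate (2,0): mult=6, new row 2: (0, 4, 4); set L[2][0]=6

U[2][2] = 4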